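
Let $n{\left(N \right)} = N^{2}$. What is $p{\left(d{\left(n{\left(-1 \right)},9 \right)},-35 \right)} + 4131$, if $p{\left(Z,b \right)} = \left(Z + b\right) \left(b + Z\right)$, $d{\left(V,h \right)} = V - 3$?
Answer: $5500$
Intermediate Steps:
$d{\left(V,h \right)} = -3 + V$ ($d{\left(V,h \right)} = V - 3 = -3 + V$)
$p{\left(Z,b \right)} = \left(Z + b\right)^{2}$ ($p{\left(Z,b \right)} = \left(Z + b\right) \left(Z + b\right) = \left(Z + b\right)^{2}$)
$p{\left(d{\left(n{\left(-1 \right)},9 \right)},-35 \right)} + 4131 = \left(\left(-3 + \left(-1\right)^{2}\right) - 35\right)^{2} + 4131 = \left(\left(-3 + 1\right) - 35\right)^{2} + 4131 = \left(-2 - 35\right)^{2} + 4131 = \left(-37\right)^{2} + 4131 = 1369 + 4131 = 5500$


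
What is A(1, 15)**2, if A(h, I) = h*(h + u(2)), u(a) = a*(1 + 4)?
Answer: 121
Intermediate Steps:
u(a) = 5*a (u(a) = a*5 = 5*a)
A(h, I) = h*(10 + h) (A(h, I) = h*(h + 5*2) = h*(h + 10) = h*(10 + h))
A(1, 15)**2 = (1*(10 + 1))**2 = (1*11)**2 = 11**2 = 121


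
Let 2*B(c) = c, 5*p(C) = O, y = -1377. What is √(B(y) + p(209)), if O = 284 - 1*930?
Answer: I*√81770/10 ≈ 28.595*I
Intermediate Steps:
O = -646 (O = 284 - 930 = -646)
p(C) = -646/5 (p(C) = (⅕)*(-646) = -646/5)
B(c) = c/2
√(B(y) + p(209)) = √((½)*(-1377) - 646/5) = √(-1377/2 - 646/5) = √(-8177/10) = I*√81770/10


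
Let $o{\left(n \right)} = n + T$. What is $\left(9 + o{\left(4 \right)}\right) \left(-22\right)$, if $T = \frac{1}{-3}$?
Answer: $- \frac{836}{3} \approx -278.67$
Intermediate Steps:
$T = - \frac{1}{3} \approx -0.33333$
$o{\left(n \right)} = - \frac{1}{3} + n$ ($o{\left(n \right)} = n - \frac{1}{3} = - \frac{1}{3} + n$)
$\left(9 + o{\left(4 \right)}\right) \left(-22\right) = \left(9 + \left(- \frac{1}{3} + 4\right)\right) \left(-22\right) = \left(9 + \frac{11}{3}\right) \left(-22\right) = \frac{38}{3} \left(-22\right) = - \frac{836}{3}$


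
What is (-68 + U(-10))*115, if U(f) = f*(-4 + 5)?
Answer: -8970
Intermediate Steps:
U(f) = f (U(f) = f*1 = f)
(-68 + U(-10))*115 = (-68 - 10)*115 = -78*115 = -8970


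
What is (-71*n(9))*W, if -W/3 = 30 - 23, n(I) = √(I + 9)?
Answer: 4473*√2 ≈ 6325.8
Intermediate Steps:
n(I) = √(9 + I)
W = -21 (W = -3*(30 - 23) = -3*7 = -21)
(-71*n(9))*W = -71*√(9 + 9)*(-21) = -213*√2*(-21) = 4473*√2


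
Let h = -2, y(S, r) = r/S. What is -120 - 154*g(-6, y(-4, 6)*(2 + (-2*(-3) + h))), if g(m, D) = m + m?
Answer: 1728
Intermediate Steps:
g(m, D) = 2*m
-120 - 154*g(-6, y(-4, 6)*(2 + (-2*(-3) + h))) = -120 - 308*(-6) = -120 - 154*(-12) = -120 + 1848 = 1728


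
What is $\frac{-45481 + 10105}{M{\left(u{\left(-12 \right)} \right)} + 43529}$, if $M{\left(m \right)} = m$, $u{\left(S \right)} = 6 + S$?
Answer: $- \frac{35376}{43523} \approx -0.81281$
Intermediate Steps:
$\frac{-45481 + 10105}{M{\left(u{\left(-12 \right)} \right)} + 43529} = \frac{-45481 + 10105}{\left(6 - 12\right) + 43529} = - \frac{35376}{-6 + 43529} = - \frac{35376}{43523}$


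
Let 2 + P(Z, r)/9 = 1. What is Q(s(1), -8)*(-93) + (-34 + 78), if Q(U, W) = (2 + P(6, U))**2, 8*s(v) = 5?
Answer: -4513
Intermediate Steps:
P(Z, r) = -9 (P(Z, r) = -18 + 9*1 = -18 + 9 = -9)
s(v) = 5/8 (s(v) = (1/8)*5 = 5/8)
Q(U, W) = 49 (Q(U, W) = (2 - 9)**2 = (-7)**2 = 49)
Q(s(1), -8)*(-93) + (-34 + 78) = 49*(-93) + (-34 + 78) = -4557 + 44 = -4513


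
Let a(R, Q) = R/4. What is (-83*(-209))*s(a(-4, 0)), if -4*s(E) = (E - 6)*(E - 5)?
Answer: -364287/2 ≈ -1.8214e+5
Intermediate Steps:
a(R, Q) = R/4 (a(R, Q) = R*(¼) = R/4)
s(E) = -(-6 + E)*(-5 + E)/4 (s(E) = -(E - 6)*(E - 5)/4 = -(-6 + E)*(-5 + E)/4)
(-83*(-209))*s(a(-4, 0)) = (-83*(-209))*(-15/2 - 1²/4 + 11*((¼)*(-4))/4) = 17347*(-15/2 - ¼*(-1)² + (11/4)*(-1)) = 17347*(-15/2 - ¼*1 - 11/4) = 17347*(-15/2 - ¼ - 11/4) = 17347*(-21/2) = -364287/2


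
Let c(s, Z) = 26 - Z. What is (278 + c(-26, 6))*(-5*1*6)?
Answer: -8940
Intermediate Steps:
(278 + c(-26, 6))*(-5*1*6) = (278 + (26 - 1*6))*(-5*1*6) = (278 + (26 - 6))*(-5*6) = (278 + 20)*(-30) = 298*(-30) = -8940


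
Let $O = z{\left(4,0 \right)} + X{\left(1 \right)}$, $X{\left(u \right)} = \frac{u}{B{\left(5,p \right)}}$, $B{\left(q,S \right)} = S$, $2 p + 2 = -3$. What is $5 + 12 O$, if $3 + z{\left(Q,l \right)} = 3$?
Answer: $\frac{1}{5} \approx 0.2$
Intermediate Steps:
$p = - \frac{5}{2}$ ($p = -1 + \frac{1}{2} \left(-3\right) = -1 - \frac{3}{2} = - \frac{5}{2} \approx -2.5$)
$z{\left(Q,l \right)} = 0$ ($z{\left(Q,l \right)} = -3 + 3 = 0$)
$X{\left(u \right)} = - \frac{2 u}{5}$ ($X{\left(u \right)} = \frac{u}{- \frac{5}{2}} = u \left(- \frac{2}{5}\right) = - \frac{2 u}{5}$)
$O = - \frac{2}{5}$ ($O = 0 - \frac{2}{5} = - \frac{2}{5} \approx -0.4$)
$5 + 12 O = 5 + 12 \left(- \frac{2}{5}\right) = 5 - \frac{24}{5} = \frac{1}{5}$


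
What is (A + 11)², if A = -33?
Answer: 484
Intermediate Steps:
(A + 11)² = (-33 + 11)² = (-22)² = 484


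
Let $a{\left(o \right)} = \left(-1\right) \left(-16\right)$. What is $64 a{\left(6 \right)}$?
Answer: $1024$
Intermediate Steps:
$a{\left(o \right)} = 16$
$64 a{\left(6 \right)} = 64 \cdot 16 = 1024$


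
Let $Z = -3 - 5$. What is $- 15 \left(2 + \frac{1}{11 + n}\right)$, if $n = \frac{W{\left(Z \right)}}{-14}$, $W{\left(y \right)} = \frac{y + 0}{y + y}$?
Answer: $- \frac{9630}{307} \approx -31.368$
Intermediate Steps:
$Z = -8$
$W{\left(y \right)} = \frac{1}{2}$ ($W{\left(y \right)} = \frac{y}{2 y} = y \frac{1}{2 y} = \frac{1}{2}$)
$n = - \frac{1}{28}$ ($n = \frac{1}{2 \left(-14\right)} = \frac{1}{2} \left(- \frac{1}{14}\right) = - \frac{1}{28} \approx -0.035714$)
$- 15 \left(2 + \frac{1}{11 + n}\right) = - 15 \left(2 + \frac{1}{11 - \frac{1}{28}}\right) = - 15 \left(2 + \frac{1}{\frac{307}{28}}\right) = - 15 \left(2 + \frac{28}{307}\right) = \left(-15\right) \frac{642}{307} = - \frac{9630}{307}$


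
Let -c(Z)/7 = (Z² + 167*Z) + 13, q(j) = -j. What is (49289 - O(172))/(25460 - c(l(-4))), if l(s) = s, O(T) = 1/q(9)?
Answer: 443602/188883 ≈ 2.3486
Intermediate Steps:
O(T) = -⅑ (O(T) = 1/(-1*9) = 1/(-9) = -⅑)
c(Z) = -91 - 1169*Z - 7*Z² (c(Z) = -7*((Z² + 167*Z) + 13) = -7*(13 + Z² + 167*Z) = -91 - 1169*Z - 7*Z²)
(49289 - O(172))/(25460 - c(l(-4))) = (49289 - 1*(-⅑))/(25460 - (-91 - 1169*(-4) - 7*(-4)²)) = (49289 + ⅑)/(25460 - (-91 + 4676 - 7*16)) = 443602/(9*(25460 - (-91 + 4676 - 112))) = 443602/(9*(25460 - 1*4473)) = 443602/(9*(25460 - 4473)) = (443602/9)/20987 = (443602/9)*(1/20987) = 443602/188883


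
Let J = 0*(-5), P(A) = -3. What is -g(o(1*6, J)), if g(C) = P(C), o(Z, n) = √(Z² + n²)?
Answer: 3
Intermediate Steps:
J = 0
g(C) = -3
-g(o(1*6, J)) = -1*(-3) = 3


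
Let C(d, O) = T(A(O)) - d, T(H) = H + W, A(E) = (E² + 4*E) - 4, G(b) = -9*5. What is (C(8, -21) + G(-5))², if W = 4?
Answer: 92416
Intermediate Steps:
G(b) = -45
A(E) = -4 + E² + 4*E
T(H) = 4 + H (T(H) = H + 4 = 4 + H)
C(d, O) = O² - d + 4*O (C(d, O) = (4 + (-4 + O² + 4*O)) - d = (O² + 4*O) - d = O² - d + 4*O)
(C(8, -21) + G(-5))² = (((-21)² - 1*8 + 4*(-21)) - 45)² = ((441 - 8 - 84) - 45)² = (349 - 45)² = 304² = 92416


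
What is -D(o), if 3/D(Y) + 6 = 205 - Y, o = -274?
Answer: -3/473 ≈ -0.0063425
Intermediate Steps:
D(Y) = 3/(199 - Y) (D(Y) = 3/(-6 + (205 - Y)) = 3/(199 - Y))
-D(o) = -(-3)/(-199 - 274) = -(-3)/(-473) = -(-3)*(-1)/473 = -1*3/473 = -3/473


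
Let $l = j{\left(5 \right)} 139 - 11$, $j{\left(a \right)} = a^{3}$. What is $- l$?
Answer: $-17364$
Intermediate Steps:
$l = 17364$ ($l = 5^{3} \cdot 139 - 11 = 125 \cdot 139 - 11 = 17375 - 11 = 17364$)
$- l = \left(-1\right) 17364 = -17364$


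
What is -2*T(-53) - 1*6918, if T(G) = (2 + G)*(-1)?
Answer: -7020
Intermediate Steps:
T(G) = -2 - G
-2*T(-53) - 1*6918 = -2*(-2 - 1*(-53)) - 1*6918 = -2*(-2 + 53) - 6918 = -2*51 - 6918 = -102 - 6918 = -7020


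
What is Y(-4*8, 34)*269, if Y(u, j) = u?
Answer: -8608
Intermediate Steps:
Y(-4*8, 34)*269 = -4*8*269 = -32*269 = -8608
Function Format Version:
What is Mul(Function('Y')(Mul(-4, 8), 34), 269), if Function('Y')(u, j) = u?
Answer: -8608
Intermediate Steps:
Mul(Function('Y')(Mul(-4, 8), 34), 269) = Mul(Mul(-4, 8), 269) = Mul(-32, 269) = -8608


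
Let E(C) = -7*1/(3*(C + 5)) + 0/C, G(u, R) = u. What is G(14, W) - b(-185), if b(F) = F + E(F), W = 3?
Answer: 107453/540 ≈ 198.99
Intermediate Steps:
E(C) = -7/(15 + 3*C) (E(C) = -7*1/(3*(5 + C)) + 0 = -7/(15 + 3*C) + 0 = -7/(15 + 3*C))
b(F) = F - 7/(15 + 3*F)
G(14, W) - b(-185) = 14 - (-7/3 - 185*(5 - 185))/(5 - 185) = 14 - (-7/3 - 185*(-180))/(-180) = 14 - (-1)*(-7/3 + 33300)/180 = 14 - (-1)*99893/(180*3) = 14 - 1*(-99893/540) = 14 + 99893/540 = 107453/540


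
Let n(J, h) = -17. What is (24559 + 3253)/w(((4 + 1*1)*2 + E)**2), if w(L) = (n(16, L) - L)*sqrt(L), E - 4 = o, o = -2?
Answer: -6953/483 ≈ -14.395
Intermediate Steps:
E = 2 (E = 4 - 2 = 2)
w(L) = sqrt(L)*(-17 - L) (w(L) = (-17 - L)*sqrt(L) = sqrt(L)*(-17 - L))
(24559 + 3253)/w(((4 + 1*1)*2 + E)**2) = (24559 + 3253)/((sqrt(((4 + 1*1)*2 + 2)**2)*(-17 - ((4 + 1*1)*2 + 2)**2))) = 27812/((sqrt(((4 + 1)*2 + 2)**2)*(-17 - ((4 + 1)*2 + 2)**2))) = 27812/((sqrt((5*2 + 2)**2)*(-17 - (5*2 + 2)**2))) = 27812/((sqrt((10 + 2)**2)*(-17 - (10 + 2)**2))) = 27812/((sqrt(12**2)*(-17 - 1*12**2))) = 27812/((sqrt(144)*(-17 - 1*144))) = 27812/((12*(-17 - 144))) = 27812/((12*(-161))) = 27812/(-1932) = 27812*(-1/1932) = -6953/483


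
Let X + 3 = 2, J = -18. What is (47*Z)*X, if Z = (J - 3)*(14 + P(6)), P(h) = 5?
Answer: 18753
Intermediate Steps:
Z = -399 (Z = (-18 - 3)*(14 + 5) = -21*19 = -399)
X = -1 (X = -3 + 2 = -1)
(47*Z)*X = (47*(-399))*(-1) = -18753*(-1) = 18753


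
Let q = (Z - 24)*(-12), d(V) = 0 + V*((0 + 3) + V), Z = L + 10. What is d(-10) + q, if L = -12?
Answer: 382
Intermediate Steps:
Z = -2 (Z = -12 + 10 = -2)
d(V) = V*(3 + V) (d(V) = 0 + V*(3 + V) = V*(3 + V))
q = 312 (q = (-2 - 24)*(-12) = -26*(-12) = 312)
d(-10) + q = -10*(3 - 10) + 312 = -10*(-7) + 312 = 70 + 312 = 382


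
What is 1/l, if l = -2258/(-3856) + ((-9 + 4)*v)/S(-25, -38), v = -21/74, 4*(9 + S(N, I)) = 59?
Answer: 1640728/1365659 ≈ 1.2014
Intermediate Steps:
S(N, I) = 23/4 (S(N, I) = -9 + (¼)*59 = -9 + 59/4 = 23/4)
v = -21/74 (v = -21*1/74 = -21/74 ≈ -0.28378)
l = 1365659/1640728 (l = -2258/(-3856) + ((-9 + 4)*(-21/74))/(23/4) = -2258*(-1/3856) - 5*(-21/74)*(4/23) = 1129/1928 + (105/74)*(4/23) = 1129/1928 + 210/851 = 1365659/1640728 ≈ 0.83235)
1/l = 1/(1365659/1640728) = 1640728/1365659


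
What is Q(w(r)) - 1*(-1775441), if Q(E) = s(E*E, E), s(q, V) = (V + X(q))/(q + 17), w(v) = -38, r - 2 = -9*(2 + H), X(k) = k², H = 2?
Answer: 2596004399/1461 ≈ 1.7769e+6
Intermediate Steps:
r = -34 (r = 2 - 9*(2 + 2) = 2 - 9*4 = 2 - 36 = -34)
s(q, V) = (V + q²)/(17 + q) (s(q, V) = (V + q²)/(q + 17) = (V + q²)/(17 + q))
Q(E) = (E + E⁴)/(17 + E²) (Q(E) = (E + (E*E)²)/(17 + E*E) = (E + (E²)²)/(17 + E²) = (E + E⁴)/(17 + E²))
Q(w(r)) - 1*(-1775441) = (-38 + (-38)⁴)/(17 + (-38)²) - 1*(-1775441) = (-38 + 2085136)/(17 + 1444) + 1775441 = 2085098/1461 + 1775441 = 2596004399/1461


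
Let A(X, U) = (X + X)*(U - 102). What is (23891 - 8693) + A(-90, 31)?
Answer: 27978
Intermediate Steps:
A(X, U) = 2*X*(-102 + U) (A(X, U) = (2*X)*(-102 + U) = 2*X*(-102 + U))
(23891 - 8693) + A(-90, 31) = (23891 - 8693) + 2*(-90)*(-102 + 31) = 15198 + 2*(-90)*(-71) = 15198 + 12780 = 27978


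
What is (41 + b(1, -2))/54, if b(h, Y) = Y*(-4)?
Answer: 49/54 ≈ 0.90741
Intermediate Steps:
b(h, Y) = -4*Y
(41 + b(1, -2))/54 = (41 - 4*(-2))/54 = (41 + 8)/54 = (1/54)*49 = 49/54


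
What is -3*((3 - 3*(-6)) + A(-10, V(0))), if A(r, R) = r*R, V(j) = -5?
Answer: -213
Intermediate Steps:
A(r, R) = R*r
-3*((3 - 3*(-6)) + A(-10, V(0))) = -3*((3 - 3*(-6)) - 5*(-10)) = -3*((3 + 18) + 50) = -3*(21 + 50) = -3*71 = -213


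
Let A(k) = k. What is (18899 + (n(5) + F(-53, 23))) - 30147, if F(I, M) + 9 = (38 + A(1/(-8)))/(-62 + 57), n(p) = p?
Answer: -450383/40 ≈ -11260.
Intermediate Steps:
F(I, M) = -663/40 (F(I, M) = -9 + (38 + 1/(-8))/(-62 + 57) = -9 + (38 - ⅛)/(-5) = -9 + (303/8)*(-⅕) = -9 - 303/40 = -663/40)
(18899 + (n(5) + F(-53, 23))) - 30147 = (18899 + (5 - 663/40)) - 30147 = (18899 - 463/40) - 30147 = 755497/40 - 30147 = -450383/40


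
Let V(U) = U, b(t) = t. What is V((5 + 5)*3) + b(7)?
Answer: 37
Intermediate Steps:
V((5 + 5)*3) + b(7) = (5 + 5)*3 + 7 = 10*3 + 7 = 30 + 7 = 37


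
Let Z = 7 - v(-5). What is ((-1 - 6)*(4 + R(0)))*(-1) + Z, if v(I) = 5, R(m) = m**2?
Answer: 30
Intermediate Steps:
Z = 2 (Z = 7 - 1*5 = 7 - 5 = 2)
((-1 - 6)*(4 + R(0)))*(-1) + Z = ((-1 - 6)*(4 + 0**2))*(-1) + 2 = -7*(4 + 0)*(-1) + 2 = -7*4*(-1) + 2 = -28*(-1) + 2 = 28 + 2 = 30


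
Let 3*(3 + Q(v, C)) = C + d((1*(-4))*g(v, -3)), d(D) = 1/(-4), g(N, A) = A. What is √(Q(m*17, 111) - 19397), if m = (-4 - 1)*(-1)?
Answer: I*√697071/6 ≈ 139.15*I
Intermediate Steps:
m = 5 (m = -5*(-1) = 5)
d(D) = -¼
Q(v, C) = -37/12 + C/3 (Q(v, C) = -3 + (C - ¼)/3 = -3 + (-¼ + C)/3 = -3 + (-1/12 + C/3) = -37/12 + C/3)
√(Q(m*17, 111) - 19397) = √((-37/12 + (⅓)*111) - 19397) = √((-37/12 + 37) - 19397) = √(407/12 - 19397) = √(-232357/12) = I*√697071/6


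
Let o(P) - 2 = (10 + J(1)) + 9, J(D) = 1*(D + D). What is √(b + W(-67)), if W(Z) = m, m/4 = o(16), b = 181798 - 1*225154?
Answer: 208*I ≈ 208.0*I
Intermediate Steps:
b = -43356 (b = 181798 - 225154 = -43356)
J(D) = 2*D (J(D) = 1*(2*D) = 2*D)
o(P) = 23 (o(P) = 2 + ((10 + 2*1) + 9) = 2 + ((10 + 2) + 9) = 2 + (12 + 9) = 2 + 21 = 23)
m = 92 (m = 4*23 = 92)
W(Z) = 92
√(b + W(-67)) = √(-43356 + 92) = √(-43264) = 208*I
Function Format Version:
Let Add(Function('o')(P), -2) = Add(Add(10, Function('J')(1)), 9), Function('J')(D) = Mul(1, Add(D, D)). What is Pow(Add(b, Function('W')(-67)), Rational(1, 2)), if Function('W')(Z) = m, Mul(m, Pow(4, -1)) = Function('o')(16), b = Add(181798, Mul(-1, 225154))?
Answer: Mul(208, I) ≈ Mul(208.00, I)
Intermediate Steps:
b = -43356 (b = Add(181798, -225154) = -43356)
Function('J')(D) = Mul(2, D) (Function('J')(D) = Mul(1, Mul(2, D)) = Mul(2, D))
Function('o')(P) = 23 (Function('o')(P) = Add(2, Add(Add(10, Mul(2, 1)), 9)) = Add(2, Add(Add(10, 2), 9)) = Add(2, Add(12, 9)) = Add(2, 21) = 23)
m = 92 (m = Mul(4, 23) = 92)
Function('W')(Z) = 92
Pow(Add(b, Function('W')(-67)), Rational(1, 2)) = Pow(Add(-43356, 92), Rational(1, 2)) = Pow(-43264, Rational(1, 2)) = Mul(208, I)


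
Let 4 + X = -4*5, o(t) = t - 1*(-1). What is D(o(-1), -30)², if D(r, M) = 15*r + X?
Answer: 576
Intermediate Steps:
o(t) = 1 + t (o(t) = t + 1 = 1 + t)
X = -24 (X = -4 - 4*5 = -4 - 20 = -24)
D(r, M) = -24 + 15*r (D(r, M) = 15*r - 24 = -24 + 15*r)
D(o(-1), -30)² = (-24 + 15*(1 - 1))² = (-24 + 15*0)² = (-24 + 0)² = (-24)² = 576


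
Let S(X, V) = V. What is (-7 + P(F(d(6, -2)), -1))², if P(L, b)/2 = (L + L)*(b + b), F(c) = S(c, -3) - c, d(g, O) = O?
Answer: 1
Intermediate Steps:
F(c) = -3 - c
P(L, b) = 8*L*b (P(L, b) = 2*((L + L)*(b + b)) = 2*((2*L)*(2*b)) = 2*(4*L*b) = 8*L*b)
(-7 + P(F(d(6, -2)), -1))² = (-7 + 8*(-3 - 1*(-2))*(-1))² = (-7 + 8*(-3 + 2)*(-1))² = (-7 + 8*(-1)*(-1))² = (-7 + 8)² = 1² = 1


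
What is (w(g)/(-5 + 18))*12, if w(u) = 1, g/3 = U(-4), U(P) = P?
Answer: 12/13 ≈ 0.92308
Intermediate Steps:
g = -12 (g = 3*(-4) = -12)
(w(g)/(-5 + 18))*12 = (1/(-5 + 18))*12 = (1/13)*12 = 12/13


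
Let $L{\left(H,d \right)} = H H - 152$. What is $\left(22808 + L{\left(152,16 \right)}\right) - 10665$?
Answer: $35095$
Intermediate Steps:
$L{\left(H,d \right)} = -152 + H^{2}$ ($L{\left(H,d \right)} = H^{2} - 152 = -152 + H^{2}$)
$\left(22808 + L{\left(152,16 \right)}\right) - 10665 = \left(22808 - \left(152 - 152^{2}\right)\right) - 10665 = \left(22808 + \left(-152 + 23104\right)\right) - 10665 = \left(22808 + 22952\right) - 10665 = 45760 - 10665 = 35095$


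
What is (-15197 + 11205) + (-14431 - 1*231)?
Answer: -18654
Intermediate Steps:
(-15197 + 11205) + (-14431 - 1*231) = -3992 + (-14431 - 231) = -3992 - 14662 = -18654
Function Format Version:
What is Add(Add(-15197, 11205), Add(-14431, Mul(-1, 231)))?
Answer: -18654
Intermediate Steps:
Add(Add(-15197, 11205), Add(-14431, Mul(-1, 231))) = Add(-3992, Add(-14431, -231)) = Add(-3992, -14662) = -18654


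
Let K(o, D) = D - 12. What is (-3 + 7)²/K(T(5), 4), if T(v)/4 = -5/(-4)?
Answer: -2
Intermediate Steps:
T(v) = 5 (T(v) = 4*(-5/(-4)) = 4*(-5*(-¼)) = 4*(5/4) = 5)
K(o, D) = -12 + D
(-3 + 7)²/K(T(5), 4) = (-3 + 7)²/(-12 + 4) = 4²/(-8) = 16*(-⅛) = -2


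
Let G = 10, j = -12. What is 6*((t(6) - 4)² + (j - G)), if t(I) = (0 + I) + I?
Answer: 252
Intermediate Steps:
t(I) = 2*I (t(I) = I + I = 2*I)
6*((t(6) - 4)² + (j - G)) = 6*((2*6 - 4)² + (-12 - 1*10)) = 6*((12 - 4)² + (-12 - 10)) = 6*(8² - 22) = 6*(64 - 22) = 6*42 = 252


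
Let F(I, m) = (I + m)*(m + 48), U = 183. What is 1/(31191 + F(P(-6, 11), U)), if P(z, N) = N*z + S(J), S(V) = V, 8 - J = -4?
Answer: 1/60990 ≈ 1.6396e-5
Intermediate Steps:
J = 12 (J = 8 - 1*(-4) = 8 + 4 = 12)
P(z, N) = 12 + N*z (P(z, N) = N*z + 12 = 12 + N*z)
F(I, m) = (48 + m)*(I + m) (F(I, m) = (I + m)*(48 + m) = (48 + m)*(I + m))
1/(31191 + F(P(-6, 11), U)) = 1/(31191 + (183² + 48*(12 + 11*(-6)) + 48*183 + (12 + 11*(-6))*183)) = 1/(31191 + (33489 + 48*(12 - 66) + 8784 + (12 - 66)*183)) = 1/(31191 + (33489 + 48*(-54) + 8784 - 54*183)) = 1/(31191 + (33489 - 2592 + 8784 - 9882)) = 1/(31191 + 29799) = 1/60990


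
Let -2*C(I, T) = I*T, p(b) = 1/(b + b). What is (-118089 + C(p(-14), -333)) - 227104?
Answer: -19331141/56 ≈ -3.4520e+5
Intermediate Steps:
p(b) = 1/(2*b)
C(I, T) = -I*T/2
(-118089 + C(p(-14), -333)) - 227104 = (-118089 - ½*(½)/(-14)*(-333)) - 227104 = (-118089 - ½*(½)*(-1/14)*(-333)) - 227104 = (-118089 - ½*(-1/28)*(-333)) - 227104 = (-118089 - 333/56) - 227104 = -6613317/56 - 227104 = -19331141/56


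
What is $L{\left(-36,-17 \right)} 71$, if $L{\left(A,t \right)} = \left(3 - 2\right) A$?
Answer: $-2556$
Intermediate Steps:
$L{\left(A,t \right)} = A$ ($L{\left(A,t \right)} = 1 A = A$)
$L{\left(-36,-17 \right)} 71 = \left(-36\right) 71 = -2556$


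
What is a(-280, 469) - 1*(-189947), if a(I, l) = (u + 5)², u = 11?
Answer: 190203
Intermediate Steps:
a(I, l) = 256 (a(I, l) = (11 + 5)² = 16² = 256)
a(-280, 469) - 1*(-189947) = 256 - 1*(-189947) = 256 + 189947 = 190203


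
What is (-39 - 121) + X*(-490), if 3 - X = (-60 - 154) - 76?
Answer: -143730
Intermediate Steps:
X = 293 (X = 3 - ((-60 - 154) - 76) = 3 - (-214 - 76) = 3 - 1*(-290) = 3 + 290 = 293)
(-39 - 121) + X*(-490) = (-39 - 121) + 293*(-490) = -160 - 143570 = -143730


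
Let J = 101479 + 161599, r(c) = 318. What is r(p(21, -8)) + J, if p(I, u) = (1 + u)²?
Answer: 263396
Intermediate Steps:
J = 263078
r(p(21, -8)) + J = 318 + 263078 = 263396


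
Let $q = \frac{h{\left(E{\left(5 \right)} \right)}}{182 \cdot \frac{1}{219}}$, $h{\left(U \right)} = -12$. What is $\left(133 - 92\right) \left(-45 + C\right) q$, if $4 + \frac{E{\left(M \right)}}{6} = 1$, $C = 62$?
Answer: $- \frac{915858}{91} \approx -10064.0$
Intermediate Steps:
$E{\left(M \right)} = -18$ ($E{\left(M \right)} = -24 + 6 \cdot 1 = -24 + 6 = -18$)
$q = - \frac{1314}{91}$ ($q = - \frac{12}{182 \cdot \frac{1}{219}} = - \frac{12}{\frac{182}{219}} = \left(-12\right) \frac{219}{182} = - \frac{1314}{91} \approx -14.44$)
$\left(133 - 92\right) \left(-45 + C\right) q = \left(133 - 92\right) \left(-45 + 62\right) \left(- \frac{1314}{91}\right) = 41 \cdot 17 \left(- \frac{1314}{91}\right) = 697 \left(- \frac{1314}{91}\right) = - \frac{915858}{91}$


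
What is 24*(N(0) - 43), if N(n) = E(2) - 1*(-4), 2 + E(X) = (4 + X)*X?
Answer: -696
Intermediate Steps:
E(X) = -2 + X*(4 + X) (E(X) = -2 + (4 + X)*X = -2 + X*(4 + X))
N(n) = 14 (N(n) = (-2 + 2² + 4*2) - 1*(-4) = (-2 + 4 + 8) + 4 = 10 + 4 = 14)
24*(N(0) - 43) = 24*(14 - 43) = 24*(-29) = -696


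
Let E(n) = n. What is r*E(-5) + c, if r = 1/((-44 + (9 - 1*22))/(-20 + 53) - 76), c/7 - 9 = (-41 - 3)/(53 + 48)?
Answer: 1036516/17271 ≈ 60.015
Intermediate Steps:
c = 6055/101 (c = 63 + 7*((-41 - 3)/(53 + 48)) = 63 + 7*(-44/101) = 63 - 308/101 = 6055/101 ≈ 59.951)
r = -11/855 (r = 1/((-44 + (9 - 22))/33 - 76) = 1/((-44 - 13)*(1/33) - 76) = 1/(-57*1/33 - 76) = 1/(-19/11 - 76) = 1/(-855/11) = -11/855 ≈ -0.012865)
r*E(-5) + c = -11/855*(-5) + 6055/101 = 11/171 + 6055/101 = 1036516/17271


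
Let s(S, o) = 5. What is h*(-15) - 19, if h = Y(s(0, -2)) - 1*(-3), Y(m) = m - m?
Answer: -64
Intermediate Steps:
Y(m) = 0
h = 3 (h = 0 - 1*(-3) = 0 + 3 = 3)
h*(-15) - 19 = 3*(-15) - 19 = -45 - 19 = -64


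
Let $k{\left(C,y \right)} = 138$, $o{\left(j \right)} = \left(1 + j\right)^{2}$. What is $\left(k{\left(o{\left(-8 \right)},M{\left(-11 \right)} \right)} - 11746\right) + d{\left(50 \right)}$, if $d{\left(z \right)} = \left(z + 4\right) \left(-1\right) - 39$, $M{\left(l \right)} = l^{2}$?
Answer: $-11701$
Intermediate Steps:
$d{\left(z \right)} = -43 - z$ ($d{\left(z \right)} = \left(4 + z\right) \left(-1\right) - 39 = \left(-4 - z\right) - 39 = -43 - z$)
$\left(k{\left(o{\left(-8 \right)},M{\left(-11 \right)} \right)} - 11746\right) + d{\left(50 \right)} = \left(138 - 11746\right) - 93 = -11608 - 93 = -11701$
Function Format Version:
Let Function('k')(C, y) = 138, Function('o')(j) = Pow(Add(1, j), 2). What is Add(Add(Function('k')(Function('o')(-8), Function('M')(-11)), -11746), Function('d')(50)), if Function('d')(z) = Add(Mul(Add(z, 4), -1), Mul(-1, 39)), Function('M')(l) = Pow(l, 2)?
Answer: -11701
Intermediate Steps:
Function('d')(z) = Add(-43, Mul(-1, z)) (Function('d')(z) = Add(Mul(Add(4, z), -1), -39) = Add(Add(-4, Mul(-1, z)), -39) = Add(-43, Mul(-1, z)))
Add(Add(Function('k')(Function('o')(-8), Function('M')(-11)), -11746), Function('d')(50)) = Add(Add(138, -11746), Add(-43, Mul(-1, 50))) = Add(-11608, Add(-43, -50)) = Add(-11608, -93) = -11701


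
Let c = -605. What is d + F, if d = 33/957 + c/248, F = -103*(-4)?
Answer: 2945807/7192 ≈ 409.59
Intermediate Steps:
F = 412
d = -17297/7192 (d = 33/957 - 605/248 = 33*(1/957) - 605*1/248 = 1/29 - 605/248 = -17297/7192 ≈ -2.4050)
d + F = -17297/7192 + 412 = 2945807/7192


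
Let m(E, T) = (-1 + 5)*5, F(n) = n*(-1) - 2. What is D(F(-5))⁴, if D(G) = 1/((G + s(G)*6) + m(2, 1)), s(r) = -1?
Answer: 1/83521 ≈ 1.1973e-5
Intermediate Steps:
F(n) = -2 - n (F(n) = -n - 2 = -2 - n)
m(E, T) = 20 (m(E, T) = 4*5 = 20)
D(G) = 1/(14 + G) (D(G) = 1/((G - 1*6) + 20) = 1/((G - 6) + 20) = 1/((-6 + G) + 20) = 1/(14 + G))
D(F(-5))⁴ = (1/(14 + (-2 - 1*(-5))))⁴ = (1/(14 + (-2 + 5)))⁴ = (1/(14 + 3))⁴ = (1/17)⁴ = 1/83521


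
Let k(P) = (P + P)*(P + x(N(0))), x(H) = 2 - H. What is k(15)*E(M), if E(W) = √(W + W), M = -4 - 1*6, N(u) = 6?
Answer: 660*I*√5 ≈ 1475.8*I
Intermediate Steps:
M = -10 (M = -4 - 6 = -10)
E(W) = √2*√W (E(W) = √(2*W) = √2*√W)
k(P) = 2*P*(-4 + P) (k(P) = (P + P)*(P + (2 - 1*6)) = (2*P)*(P + (2 - 6)) = (2*P)*(P - 4) = (2*P)*(-4 + P) = 2*P*(-4 + P))
k(15)*E(M) = (2*15*(-4 + 15))*(√2*√(-10)) = (2*15*11)*(√2*(I*√10)) = 330*(2*I*√5) = 660*I*√5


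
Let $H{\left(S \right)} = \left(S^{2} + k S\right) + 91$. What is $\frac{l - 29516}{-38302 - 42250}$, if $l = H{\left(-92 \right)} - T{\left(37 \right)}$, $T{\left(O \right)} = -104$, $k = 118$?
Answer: $\frac{31713}{80552} \approx 0.3937$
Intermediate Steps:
$H{\left(S \right)} = 91 + S^{2} + 118 S$ ($H{\left(S \right)} = \left(S^{2} + 118 S\right) + 91 = 91 + S^{2} + 118 S$)
$l = -2197$ ($l = \left(91 + \left(-92\right)^{2} + 118 \left(-92\right)\right) - -104 = \left(91 + 8464 - 10856\right) + 104 = -2301 + 104 = -2197$)
$\frac{l - 29516}{-38302 - 42250} = \frac{-2197 - 29516}{-38302 - 42250} = - \frac{31713}{-80552} = \left(-31713\right) \left(- \frac{1}{80552}\right) = \frac{31713}{80552}$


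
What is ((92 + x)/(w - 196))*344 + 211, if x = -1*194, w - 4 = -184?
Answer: 14303/47 ≈ 304.32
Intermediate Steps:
w = -180 (w = 4 - 184 = -180)
x = -194
((92 + x)/(w - 196))*344 + 211 = ((92 - 194)/(-180 - 196))*344 + 211 = -102/(-376)*344 + 211 = -102*(-1/376)*344 + 211 = (51/188)*344 + 211 = 4386/47 + 211 = 14303/47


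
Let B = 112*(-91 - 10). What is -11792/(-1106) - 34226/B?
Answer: 6115895/446824 ≈ 13.687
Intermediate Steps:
B = -11312 (B = 112*(-101) = -11312)
-11792/(-1106) - 34226/B = -11792/(-1106) - 34226/(-11312) = -11792*(-1/1106) - 34226*(-1/11312) = 5896/553 + 17113/5656 = 6115895/446824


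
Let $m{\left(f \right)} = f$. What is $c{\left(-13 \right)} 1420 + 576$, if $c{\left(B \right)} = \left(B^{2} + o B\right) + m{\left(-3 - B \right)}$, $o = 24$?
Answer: $-188284$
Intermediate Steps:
$c{\left(B \right)} = -3 + B^{2} + 23 B$ ($c{\left(B \right)} = \left(B^{2} + 24 B\right) - \left(3 + B\right) = -3 + B^{2} + 23 B$)
$c{\left(-13 \right)} 1420 + 576 = \left(-3 + \left(-13\right)^{2} + 23 \left(-13\right)\right) 1420 + 576 = \left(-3 + 169 - 299\right) 1420 + 576 = \left(-133\right) 1420 + 576 = -188860 + 576 = -188284$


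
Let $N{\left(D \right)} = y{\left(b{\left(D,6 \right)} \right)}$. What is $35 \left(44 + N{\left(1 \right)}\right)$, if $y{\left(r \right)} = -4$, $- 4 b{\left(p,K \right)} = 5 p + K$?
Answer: $1400$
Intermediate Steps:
$b{\left(p,K \right)} = - \frac{5 p}{4} - \frac{K}{4}$ ($b{\left(p,K \right)} = - \frac{5 p + K}{4} = - \frac{K + 5 p}{4} = - \frac{5 p}{4} - \frac{K}{4}$)
$N{\left(D \right)} = -4$
$35 \left(44 + N{\left(1 \right)}\right) = 35 \left(44 - 4\right) = 35 \cdot 40 = 1400$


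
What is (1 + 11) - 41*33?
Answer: -1341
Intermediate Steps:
(1 + 11) - 41*33 = 12 - 1353 = -1341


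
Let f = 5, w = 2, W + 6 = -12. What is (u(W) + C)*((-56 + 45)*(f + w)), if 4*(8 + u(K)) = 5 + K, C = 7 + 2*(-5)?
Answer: 4389/4 ≈ 1097.3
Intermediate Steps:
W = -18 (W = -6 - 12 = -18)
C = -3 (C = 7 - 10 = -3)
u(K) = -27/4 + K/4 (u(K) = -8 + (5 + K)/4 = -8 + (5/4 + K/4) = -27/4 + K/4)
(u(W) + C)*((-56 + 45)*(f + w)) = ((-27/4 + (1/4)*(-18)) - 3)*((-56 + 45)*(5 + 2)) = ((-27/4 - 9/2) - 3)*(-11*7) = (-45/4 - 3)*(-77) = -57/4*(-77) = 4389/4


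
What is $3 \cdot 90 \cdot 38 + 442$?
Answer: $10702$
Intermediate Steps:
$3 \cdot 90 \cdot 38 + 442 = 270 \cdot 38 + 442 = 10260 + 442 = 10702$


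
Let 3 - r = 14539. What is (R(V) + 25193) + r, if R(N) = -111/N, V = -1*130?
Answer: 1385521/130 ≈ 10658.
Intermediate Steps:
V = -130
r = -14536 (r = 3 - 1*14539 = 3 - 14539 = -14536)
(R(V) + 25193) + r = (-111/(-130) + 25193) - 14536 = (-111*(-1/130) + 25193) - 14536 = (111/130 + 25193) - 14536 = 3275201/130 - 14536 = 1385521/130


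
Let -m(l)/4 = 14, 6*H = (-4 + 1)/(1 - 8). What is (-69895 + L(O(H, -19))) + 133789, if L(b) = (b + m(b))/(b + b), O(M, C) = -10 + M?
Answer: 17763455/278 ≈ 63897.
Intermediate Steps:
H = 1/14 (H = ((-4 + 1)/(1 - 8))/6 = (-3/(-7))/6 = (-3*(-⅐))/6 = (⅙)*(3/7) = 1/14 ≈ 0.071429)
m(l) = -56 (m(l) = -4*14 = -56)
L(b) = (-56 + b)/(2*b) (L(b) = (b - 56)/(b + b) = (-56 + b)/((2*b)) = (-56 + b)*(1/(2*b)) = (-56 + b)/(2*b))
(-69895 + L(O(H, -19))) + 133789 = (-69895 + (-56 + (-10 + 1/14))/(2*(-10 + 1/14))) + 133789 = (-69895 + (-56 - 139/14)/(2*(-139/14))) + 133789 = (-69895 + (½)*(-14/139)*(-923/14)) + 133789 = (-69895 + 923/278) + 133789 = -19429887/278 + 133789 = 17763455/278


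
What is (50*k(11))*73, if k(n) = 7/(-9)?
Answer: -25550/9 ≈ -2838.9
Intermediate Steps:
k(n) = -7/9 (k(n) = 7*(-⅑) = -7/9)
(50*k(11))*73 = (50*(-7/9))*73 = -350/9*73 = -25550/9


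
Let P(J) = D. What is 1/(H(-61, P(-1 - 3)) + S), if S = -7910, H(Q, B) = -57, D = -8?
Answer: -1/7967 ≈ -0.00012552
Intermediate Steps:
P(J) = -8
1/(H(-61, P(-1 - 3)) + S) = 1/(-57 - 7910) = 1/(-7967) = -1/7967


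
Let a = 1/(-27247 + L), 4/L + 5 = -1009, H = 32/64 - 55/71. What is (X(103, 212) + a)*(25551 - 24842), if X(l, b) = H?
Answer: -382028345127/1961620802 ≈ -194.75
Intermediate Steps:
H = -39/142 (H = 32*(1/64) - 55*1/71 = ½ - 55/71 = -39/142 ≈ -0.27465)
L = -2/507 (L = 4/(-5 - 1009) = 4/(-1014) = 4*(-1/1014) = -2/507 ≈ -0.0039448)
X(l, b) = -39/142
a = -507/13814231 (a = 1/(-27247 - 2/507) = 1/(-13814231/507) = -507/13814231 ≈ -3.6701e-5)
(X(103, 212) + a)*(25551 - 24842) = (-39/142 - 507/13814231)*(25551 - 24842) = -538827003/1961620802*709 = -382028345127/1961620802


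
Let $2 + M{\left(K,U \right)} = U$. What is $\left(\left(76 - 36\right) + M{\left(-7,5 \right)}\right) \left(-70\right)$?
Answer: $-3010$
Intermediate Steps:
$M{\left(K,U \right)} = -2 + U$
$\left(\left(76 - 36\right) + M{\left(-7,5 \right)}\right) \left(-70\right) = \left(\left(76 - 36\right) + \left(-2 + 5\right)\right) \left(-70\right) = \left(40 + 3\right) \left(-70\right) = 43 \left(-70\right) = -3010$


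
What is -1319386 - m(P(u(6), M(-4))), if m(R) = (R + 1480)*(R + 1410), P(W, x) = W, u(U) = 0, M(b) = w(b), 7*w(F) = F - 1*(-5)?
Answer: -3406186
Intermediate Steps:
w(F) = 5/7 + F/7 (w(F) = (F - 1*(-5))/7 = (F + 5)/7 = (5 + F)/7 = 5/7 + F/7)
M(b) = 5/7 + b/7
m(R) = (1410 + R)*(1480 + R) (m(R) = (1480 + R)*(1410 + R) = (1410 + R)*(1480 + R))
-1319386 - m(P(u(6), M(-4))) = -1319386 - (2086800 + 0² + 2890*0) = -1319386 - (2086800 + 0 + 0) = -1319386 - 1*2086800 = -1319386 - 2086800 = -3406186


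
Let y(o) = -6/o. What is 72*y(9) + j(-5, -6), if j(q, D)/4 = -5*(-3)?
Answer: 12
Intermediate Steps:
j(q, D) = 60 (j(q, D) = 4*(-5*(-3)) = 4*15 = 60)
72*y(9) + j(-5, -6) = 72*(-6/9) + 60 = 72*(-6*⅑) + 60 = 72*(-⅔) + 60 = -48 + 60 = 12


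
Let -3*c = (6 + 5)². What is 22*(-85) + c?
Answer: -5731/3 ≈ -1910.3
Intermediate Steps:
c = -121/3 (c = -(6 + 5)²/3 = -⅓*11² = -⅓*121 = -121/3 ≈ -40.333)
22*(-85) + c = 22*(-85) - 121/3 = -1870 - 121/3 = -5731/3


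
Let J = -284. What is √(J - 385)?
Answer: I*√669 ≈ 25.865*I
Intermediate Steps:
√(J - 385) = √(-284 - 385) = √(-669) = I*√669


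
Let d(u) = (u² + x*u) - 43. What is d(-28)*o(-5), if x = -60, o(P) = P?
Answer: -12105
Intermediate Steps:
d(u) = -43 + u² - 60*u (d(u) = (u² - 60*u) - 43 = -43 + u² - 60*u)
d(-28)*o(-5) = (-43 + (-28)² - 60*(-28))*(-5) = (-43 + 784 + 1680)*(-5) = 2421*(-5) = -12105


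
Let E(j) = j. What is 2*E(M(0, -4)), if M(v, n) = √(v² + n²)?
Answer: 8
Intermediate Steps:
M(v, n) = √(n² + v²)
2*E(M(0, -4)) = 2*√((-4)² + 0²) = 2*√(16 + 0) = 2*√16 = 2*4 = 8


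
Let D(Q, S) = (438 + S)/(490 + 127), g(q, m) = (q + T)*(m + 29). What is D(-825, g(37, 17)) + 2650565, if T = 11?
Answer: 1635401251/617 ≈ 2.6506e+6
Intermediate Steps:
g(q, m) = (11 + q)*(29 + m) (g(q, m) = (q + 11)*(m + 29) = (11 + q)*(29 + m))
D(Q, S) = 438/617 + S/617 (D(Q, S) = (438 + S)/617 = (438 + S)*(1/617) = 438/617 + S/617)
D(-825, g(37, 17)) + 2650565 = (438/617 + (319 + 11*17 + 29*37 + 17*37)/617) + 2650565 = (438/617 + (319 + 187 + 1073 + 629)/617) + 2650565 = (438/617 + (1/617)*2208) + 2650565 = (438/617 + 2208/617) + 2650565 = 2646/617 + 2650565 = 1635401251/617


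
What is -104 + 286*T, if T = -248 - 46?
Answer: -84188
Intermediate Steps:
T = -294
-104 + 286*T = -104 + 286*(-294) = -104 - 84084 = -84188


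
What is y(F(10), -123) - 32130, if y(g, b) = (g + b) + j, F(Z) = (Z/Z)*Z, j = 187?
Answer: -32056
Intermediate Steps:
F(Z) = Z (F(Z) = 1*Z = Z)
y(g, b) = 187 + b + g (y(g, b) = (g + b) + 187 = (b + g) + 187 = 187 + b + g)
y(F(10), -123) - 32130 = (187 - 123 + 10) - 32130 = 74 - 32130 = -32056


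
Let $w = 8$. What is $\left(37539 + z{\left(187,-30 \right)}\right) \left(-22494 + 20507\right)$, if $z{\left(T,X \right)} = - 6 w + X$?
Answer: $-74435007$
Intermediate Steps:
$z{\left(T,X \right)} = -48 + X$ ($z{\left(T,X \right)} = \left(-6\right) 8 + X = -48 + X$)
$\left(37539 + z{\left(187,-30 \right)}\right) \left(-22494 + 20507\right) = \left(37539 - 78\right) \left(-22494 + 20507\right) = \left(37539 - 78\right) \left(-1987\right) = 37461 \left(-1987\right) = -74435007$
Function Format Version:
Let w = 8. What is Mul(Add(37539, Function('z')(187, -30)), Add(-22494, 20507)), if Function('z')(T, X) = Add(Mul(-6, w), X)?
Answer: -74435007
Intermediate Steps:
Function('z')(T, X) = Add(-48, X) (Function('z')(T, X) = Add(Mul(-6, 8), X) = Add(-48, X))
Mul(Add(37539, Function('z')(187, -30)), Add(-22494, 20507)) = Mul(Add(37539, Add(-48, -30)), Add(-22494, 20507)) = Mul(Add(37539, -78), -1987) = Mul(37461, -1987) = -74435007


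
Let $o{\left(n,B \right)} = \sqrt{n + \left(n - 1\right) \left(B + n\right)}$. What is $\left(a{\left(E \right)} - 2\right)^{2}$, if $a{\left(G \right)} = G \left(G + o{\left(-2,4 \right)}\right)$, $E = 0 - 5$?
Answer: $329 - 460 i \sqrt{2} \approx 329.0 - 650.54 i$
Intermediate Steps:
$E = -5$ ($E = 0 - 5 = -5$)
$o{\left(n,B \right)} = \sqrt{n + \left(-1 + n\right) \left(B + n\right)}$
$a{\left(G \right)} = G \left(G + 2 i \sqrt{2}\right)$ ($a{\left(G \right)} = G \left(G + \sqrt{\left(-2\right)^{2} - 4 + 4 \left(-2\right)}\right) = G \left(G + \sqrt{4 - 4 - 8}\right) = G \left(G + \sqrt{-8}\right) = G \left(G + 2 i \sqrt{2}\right)$)
$\left(a{\left(E \right)} - 2\right)^{2} = \left(- 5 \left(-5 + 2 i \sqrt{2}\right) - 2\right)^{2} = \left(\left(25 - 10 i \sqrt{2}\right) - 2\right)^{2} = \left(23 - 10 i \sqrt{2}\right)^{2}$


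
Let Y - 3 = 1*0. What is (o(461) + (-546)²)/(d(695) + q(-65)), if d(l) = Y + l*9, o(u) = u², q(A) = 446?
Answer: 510637/6704 ≈ 76.169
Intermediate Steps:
Y = 3 (Y = 3 + 1*0 = 3 + 0 = 3)
d(l) = 3 + 9*l (d(l) = 3 + l*9 = 3 + 9*l)
(o(461) + (-546)²)/(d(695) + q(-65)) = (461² + (-546)²)/((3 + 9*695) + 446) = (212521 + 298116)/((3 + 6255) + 446) = 510637/(6258 + 446) = 510637/6704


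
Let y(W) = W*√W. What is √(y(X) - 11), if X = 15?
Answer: √(-11 + 15*√15) ≈ 6.8626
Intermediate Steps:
y(W) = W^(3/2)
√(y(X) - 11) = √(15^(3/2) - 11) = √(15*√15 - 11) = √(-11 + 15*√15)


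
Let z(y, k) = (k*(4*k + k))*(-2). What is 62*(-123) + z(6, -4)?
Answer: -7786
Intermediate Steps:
z(y, k) = -10*k² (z(y, k) = (k*(5*k))*(-2) = (5*k²)*(-2) = -10*k²)
62*(-123) + z(6, -4) = 62*(-123) - 10*(-4)² = -7626 - 10*16 = -7626 - 160 = -7786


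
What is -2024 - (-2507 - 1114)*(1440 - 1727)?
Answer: -1041251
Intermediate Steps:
-2024 - (-2507 - 1114)*(1440 - 1727) = -2024 - (-3621)*(-287) = -2024 - 1*1039227 = -2024 - 1039227 = -1041251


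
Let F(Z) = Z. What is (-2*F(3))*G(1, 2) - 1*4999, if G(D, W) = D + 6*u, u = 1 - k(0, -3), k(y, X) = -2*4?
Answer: -5329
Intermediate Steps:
k(y, X) = -8
u = 9 (u = 1 - 1*(-8) = 1 + 8 = 9)
G(D, W) = 54 + D (G(D, W) = D + 6*9 = D + 54 = 54 + D)
(-2*F(3))*G(1, 2) - 1*4999 = (-2*3)*(54 + 1) - 1*4999 = -6*55 - 4999 = -330 - 4999 = -5329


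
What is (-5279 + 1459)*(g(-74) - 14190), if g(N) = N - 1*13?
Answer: 54538140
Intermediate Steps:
g(N) = -13 + N (g(N) = N - 13 = -13 + N)
(-5279 + 1459)*(g(-74) - 14190) = (-5279 + 1459)*((-13 - 74) - 14190) = -3820*(-87 - 14190) = -3820*(-14277) = 54538140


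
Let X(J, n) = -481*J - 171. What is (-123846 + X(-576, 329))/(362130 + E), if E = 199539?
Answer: 51013/187223 ≈ 0.27247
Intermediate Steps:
X(J, n) = -171 - 481*J
(-123846 + X(-576, 329))/(362130 + E) = (-123846 + (-171 - 481*(-576)))/(362130 + 199539) = (-123846 + (-171 + 277056))/561669 = (-123846 + 276885)*(1/561669) = 153039*(1/561669) = 51013/187223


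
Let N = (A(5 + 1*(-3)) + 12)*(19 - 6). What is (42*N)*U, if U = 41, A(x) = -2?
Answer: 223860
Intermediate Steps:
N = 130 (N = (-2 + 12)*(19 - 6) = 10*13 = 130)
(42*N)*U = (42*130)*41 = 5460*41 = 223860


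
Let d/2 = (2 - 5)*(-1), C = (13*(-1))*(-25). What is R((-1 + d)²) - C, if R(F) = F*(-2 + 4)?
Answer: -275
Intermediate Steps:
C = 325 (C = -13*(-25) = 325)
d = 6 (d = 2*((2 - 5)*(-1)) = 2*(-3*(-1)) = 2*3 = 6)
R(F) = 2*F (R(F) = F*2 = 2*F)
R((-1 + d)²) - C = 2*(-1 + 6)² - 1*325 = 2*5² - 325 = 2*25 - 325 = 50 - 325 = -275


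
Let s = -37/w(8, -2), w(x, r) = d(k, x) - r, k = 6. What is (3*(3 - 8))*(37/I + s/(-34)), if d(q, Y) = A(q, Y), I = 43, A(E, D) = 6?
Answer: -174825/11696 ≈ -14.947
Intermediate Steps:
d(q, Y) = 6
w(x, r) = 6 - r
s = -37/8 (s = -37/(6 - 1*(-2)) = -37/(6 + 2) = -37/8 ≈ -4.6250)
(3*(3 - 8))*(37/I + s/(-34)) = (3*(3 - 8))*(37/43 - 37/8/(-34)) = (3*(-5))*(37*(1/43) - 37/8*(-1/34)) = -15*(37/43 + 37/272) = -15*11655/11696 = -174825/11696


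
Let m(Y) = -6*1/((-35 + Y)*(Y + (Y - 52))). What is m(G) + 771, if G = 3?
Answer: 567453/736 ≈ 771.00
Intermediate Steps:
m(Y) = -6/((-52 + 2*Y)*(-35 + Y)) (m(Y) = -6*1/((-35 + Y)*(Y + (-52 + Y))) = -6*1/((-52 + 2*Y)*(-35 + Y)) = -6/((-52 + 2*Y)*(-35 + Y)))
m(G) + 771 = -3/(910 + 3**2 - 61*3) + 771 = -3/(910 + 9 - 183) + 771 = -3/736 + 771 = 567453/736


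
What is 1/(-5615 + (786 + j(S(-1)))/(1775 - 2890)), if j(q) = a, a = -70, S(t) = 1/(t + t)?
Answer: -1115/6261441 ≈ -0.00017807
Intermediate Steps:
S(t) = 1/(2*t)
j(q) = -70
1/(-5615 + (786 + j(S(-1)))/(1775 - 2890)) = 1/(-5615 + (786 - 70)/(1775 - 2890)) = 1/(-5615 + 716/(-1115)) = 1/(-5615 + 716*(-1/1115)) = 1/(-5615 - 716/1115) = 1/(-6261441/1115) = -1115/6261441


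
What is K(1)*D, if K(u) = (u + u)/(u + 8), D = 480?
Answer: 320/3 ≈ 106.67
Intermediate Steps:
K(u) = 2*u/(8 + u) (K(u) = (2*u)/(8 + u) = 2*u/(8 + u))
K(1)*D = (2*1/(8 + 1))*480 = (2*1/9)*480 = (2*1*(⅑))*480 = (2/9)*480 = 320/3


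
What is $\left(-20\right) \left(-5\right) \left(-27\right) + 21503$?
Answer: $18803$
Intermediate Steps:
$\left(-20\right) \left(-5\right) \left(-27\right) + 21503 = 100 \left(-27\right) + 21503 = -2700 + 21503 = 18803$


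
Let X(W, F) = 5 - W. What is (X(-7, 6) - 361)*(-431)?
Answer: 150419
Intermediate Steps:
(X(-7, 6) - 361)*(-431) = ((5 - 1*(-7)) - 361)*(-431) = ((5 + 7) - 361)*(-431) = (12 - 361)*(-431) = -349*(-431) = 150419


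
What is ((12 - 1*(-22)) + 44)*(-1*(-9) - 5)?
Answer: 312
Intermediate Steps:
((12 - 1*(-22)) + 44)*(-1*(-9) - 5) = ((12 + 22) + 44)*(9 - 5) = (34 + 44)*4 = 78*4 = 312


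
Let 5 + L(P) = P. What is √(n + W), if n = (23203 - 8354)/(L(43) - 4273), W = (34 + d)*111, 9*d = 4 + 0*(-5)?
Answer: 17*√17632335/1155 ≈ 61.805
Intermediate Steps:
L(P) = -5 + P
d = 4/9 (d = (4 + 0*(-5))/9 = (4 + 0)/9 = (⅑)*4 = 4/9 ≈ 0.44444)
W = 11470/3 (W = (34 + 4/9)*111 = (310/9)*111 = 11470/3 ≈ 3823.3)
n = -14849/4235 (n = (23203 - 8354)/((-5 + 43) - 4273) = 14849/(38 - 4273) = 14849/(-4235) = 14849*(-1/4235) = -14849/4235 ≈ -3.5063)
√(n + W) = √(-14849/4235 + 11470/3) = √(48530903/12705) = 17*√17632335/1155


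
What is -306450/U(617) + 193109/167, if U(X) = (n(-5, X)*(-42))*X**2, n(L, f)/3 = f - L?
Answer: 320082014370929/276805824302 ≈ 1156.3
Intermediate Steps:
n(L, f) = -3*L + 3*f (n(L, f) = 3*(f - L) = -3*L + 3*f)
U(X) = X**2*(-630 - 126*X) (U(X) = ((-3*(-5) + 3*X)*(-42))*X**2 = ((15 + 3*X)*(-42))*X**2 = (-630 - 126*X)*X**2 = X**2*(-630 - 126*X))
-306450/U(617) + 193109/167 = -306450*1/(47966814*(-5 - 1*617)) + 193109/167 = -306450*1/(47966814*(-5 - 617)) + 193109*(1/167) = -306450/(126*380689*(-622)) + 193109/167 = -306450/(-29835358308) + 193109/167 = -306450*(-1/29835358308) + 193109/167 = 17025/1657519906 + 193109/167 = 320082014370929/276805824302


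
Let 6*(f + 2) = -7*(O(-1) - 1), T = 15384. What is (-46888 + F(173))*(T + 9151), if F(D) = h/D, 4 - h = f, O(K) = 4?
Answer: -398036923515/346 ≈ -1.1504e+9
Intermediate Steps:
f = -11/2 (f = -2 + (-7*(4 - 1))/6 = -2 + (-7*3)/6 = -2 + (1/6)*(-21) = -2 - 7/2 = -11/2 ≈ -5.5000)
h = 19/2 (h = 4 - 1*(-11/2) = 4 + 11/2 = 19/2 ≈ 9.5000)
F(D) = 19/(2*D)
(-46888 + F(173))*(T + 9151) = (-46888 + (19/2)/173)*(15384 + 9151) = (-46888 + (19/2)*(1/173))*24535 = (-46888 + 19/346)*24535 = -16223229/346*24535 = -398036923515/346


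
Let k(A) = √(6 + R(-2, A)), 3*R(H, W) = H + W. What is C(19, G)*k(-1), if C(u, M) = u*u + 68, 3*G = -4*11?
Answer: 429*√5 ≈ 959.27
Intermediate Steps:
G = -44/3 (G = (-4*11)/3 = (⅓)*(-44) = -44/3 ≈ -14.667)
R(H, W) = H/3 + W/3 (R(H, W) = (H + W)/3 = H/3 + W/3)
C(u, M) = 68 + u² (C(u, M) = u² + 68 = 68 + u²)
k(A) = √(16/3 + A/3) (k(A) = √(6 + ((⅓)*(-2) + A/3)) = √(6 + (-⅔ + A/3)) = √(16/3 + A/3))
C(19, G)*k(-1) = (68 + 19²)*(√(48 + 3*(-1))/3) = (68 + 361)*(√(48 - 3)/3) = 429*(√45/3) = 429*((3*√5)/3) = 429*√5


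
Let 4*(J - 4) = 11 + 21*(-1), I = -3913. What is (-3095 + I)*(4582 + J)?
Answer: -32121168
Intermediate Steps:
J = 3/2 (J = 4 + (11 + 21*(-1))/4 = 4 + (11 - 21)/4 = 4 + (1/4)*(-10) = 4 - 5/2 = 3/2 ≈ 1.5000)
(-3095 + I)*(4582 + J) = (-3095 - 3913)*(4582 + 3/2) = -7008*9167/2 = -32121168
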